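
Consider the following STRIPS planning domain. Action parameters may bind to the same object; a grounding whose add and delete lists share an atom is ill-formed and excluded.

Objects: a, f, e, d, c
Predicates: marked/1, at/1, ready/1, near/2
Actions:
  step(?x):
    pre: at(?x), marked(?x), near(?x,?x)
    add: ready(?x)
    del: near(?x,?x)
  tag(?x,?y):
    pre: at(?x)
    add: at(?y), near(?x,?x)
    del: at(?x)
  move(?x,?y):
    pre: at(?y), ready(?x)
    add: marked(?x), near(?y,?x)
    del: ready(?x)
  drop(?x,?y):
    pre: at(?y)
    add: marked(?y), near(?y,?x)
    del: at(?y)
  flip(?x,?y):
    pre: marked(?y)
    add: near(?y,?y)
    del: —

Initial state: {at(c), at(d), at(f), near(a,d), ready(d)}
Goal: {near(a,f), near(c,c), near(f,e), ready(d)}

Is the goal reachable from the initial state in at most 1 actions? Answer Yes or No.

1. tag(c,a)  →  {at(a), at(d), at(f), near(a,d), near(c,c), ready(d)}
2. drop(f,a)  →  {at(d), at(f), marked(a), near(a,d), near(a,f), near(c,c), ready(d)}
3. drop(e,f)  →  {at(d), marked(a), marked(f), near(a,d), near(a,f), near(c,c), near(f,e), ready(d)}
optimal plan length = 3; 3 > 1

No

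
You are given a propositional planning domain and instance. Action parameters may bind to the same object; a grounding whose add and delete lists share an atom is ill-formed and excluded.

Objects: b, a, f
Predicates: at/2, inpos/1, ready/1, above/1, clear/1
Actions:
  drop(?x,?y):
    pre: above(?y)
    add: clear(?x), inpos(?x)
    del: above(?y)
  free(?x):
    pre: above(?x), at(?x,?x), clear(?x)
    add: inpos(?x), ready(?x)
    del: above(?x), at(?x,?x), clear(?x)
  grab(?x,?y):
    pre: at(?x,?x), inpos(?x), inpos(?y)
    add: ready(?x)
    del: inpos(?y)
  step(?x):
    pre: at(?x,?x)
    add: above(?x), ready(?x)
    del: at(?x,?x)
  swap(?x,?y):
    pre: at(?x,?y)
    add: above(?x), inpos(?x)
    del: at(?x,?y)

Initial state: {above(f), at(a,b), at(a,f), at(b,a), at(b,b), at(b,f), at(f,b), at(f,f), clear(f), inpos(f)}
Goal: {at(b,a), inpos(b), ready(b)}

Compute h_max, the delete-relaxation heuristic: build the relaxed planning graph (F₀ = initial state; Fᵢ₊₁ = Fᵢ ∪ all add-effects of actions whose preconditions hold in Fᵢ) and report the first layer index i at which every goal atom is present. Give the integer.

1

F0 = init (10 atoms)
F1 = F0 ∪ {above(a), above(b), clear(a), clear(b), inpos(a), inpos(b), ready(b), ready(f)}  (18 atoms)
goal ⊆ F1  ⇒  h_max = 1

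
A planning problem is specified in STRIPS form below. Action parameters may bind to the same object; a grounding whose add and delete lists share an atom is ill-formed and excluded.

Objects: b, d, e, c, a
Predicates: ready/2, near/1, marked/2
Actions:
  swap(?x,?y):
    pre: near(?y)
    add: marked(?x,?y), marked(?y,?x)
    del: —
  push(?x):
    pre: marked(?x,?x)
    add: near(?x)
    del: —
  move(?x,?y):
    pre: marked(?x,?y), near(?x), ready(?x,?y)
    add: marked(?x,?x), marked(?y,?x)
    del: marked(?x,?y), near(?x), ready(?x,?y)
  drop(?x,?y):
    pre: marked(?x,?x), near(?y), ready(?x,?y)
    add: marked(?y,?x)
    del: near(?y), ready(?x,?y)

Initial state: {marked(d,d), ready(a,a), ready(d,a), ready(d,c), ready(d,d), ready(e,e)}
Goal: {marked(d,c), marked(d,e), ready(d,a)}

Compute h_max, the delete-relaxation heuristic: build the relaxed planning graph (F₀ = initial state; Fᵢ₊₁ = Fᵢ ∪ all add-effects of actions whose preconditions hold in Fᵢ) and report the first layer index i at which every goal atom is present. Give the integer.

2

F0 = init (6 atoms)
F1 = F0 ∪ {near(d)}  (7 atoms)
F2 = F1 ∪ {marked(a,d), marked(b,d), marked(c,d), marked(d,a), marked(d,b), marked(d,c), marked(d,e), marked(e,d)}  (15 atoms)
goal ⊆ F2  ⇒  h_max = 2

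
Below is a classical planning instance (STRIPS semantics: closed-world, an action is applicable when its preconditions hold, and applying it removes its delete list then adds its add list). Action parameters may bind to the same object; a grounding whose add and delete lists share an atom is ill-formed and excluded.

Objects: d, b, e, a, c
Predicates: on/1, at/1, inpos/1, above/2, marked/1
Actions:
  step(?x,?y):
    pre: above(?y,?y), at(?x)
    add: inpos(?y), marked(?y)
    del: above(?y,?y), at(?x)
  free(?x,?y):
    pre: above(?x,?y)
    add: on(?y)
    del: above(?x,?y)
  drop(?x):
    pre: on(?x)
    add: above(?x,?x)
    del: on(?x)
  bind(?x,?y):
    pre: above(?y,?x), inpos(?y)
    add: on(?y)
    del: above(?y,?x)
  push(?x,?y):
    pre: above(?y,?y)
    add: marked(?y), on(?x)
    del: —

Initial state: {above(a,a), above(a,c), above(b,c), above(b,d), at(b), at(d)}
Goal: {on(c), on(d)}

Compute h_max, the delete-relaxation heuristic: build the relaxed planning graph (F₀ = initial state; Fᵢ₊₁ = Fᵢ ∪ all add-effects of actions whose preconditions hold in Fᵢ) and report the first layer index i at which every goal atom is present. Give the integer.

1

F0 = init (6 atoms)
F1 = F0 ∪ {inpos(a), marked(a), on(a), on(b), on(c), on(d), on(e)}  (13 atoms)
goal ⊆ F1  ⇒  h_max = 1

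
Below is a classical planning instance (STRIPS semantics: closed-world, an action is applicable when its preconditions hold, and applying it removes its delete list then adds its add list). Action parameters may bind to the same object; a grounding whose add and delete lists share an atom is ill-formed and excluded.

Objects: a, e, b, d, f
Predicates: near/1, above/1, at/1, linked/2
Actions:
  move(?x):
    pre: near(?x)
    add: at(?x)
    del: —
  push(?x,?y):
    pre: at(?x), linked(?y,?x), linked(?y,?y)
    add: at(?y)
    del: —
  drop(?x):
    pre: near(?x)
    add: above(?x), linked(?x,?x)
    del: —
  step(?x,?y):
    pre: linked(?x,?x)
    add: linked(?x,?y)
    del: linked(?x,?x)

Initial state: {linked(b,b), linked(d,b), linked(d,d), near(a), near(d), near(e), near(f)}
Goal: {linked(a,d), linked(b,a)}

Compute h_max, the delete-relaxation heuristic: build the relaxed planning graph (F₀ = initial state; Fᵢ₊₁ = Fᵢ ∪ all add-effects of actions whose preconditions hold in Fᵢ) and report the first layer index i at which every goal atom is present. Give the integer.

F0 = init (7 atoms)
F1 = F0 ∪ {above(a), above(d), above(e), above(f), at(a), at(d), at(e), at(f), linked(a,a), linked(b,a), linked(b,d), linked(b,e), linked(b,f), linked(d,a), linked(d,e), linked(d,f), linked(e,e), linked(f,f)}  (25 atoms)
F2 = F1 ∪ {at(b), linked(a,b), linked(a,d), linked(a,e), linked(a,f), linked(e,a), linked(e,b), linked(e,d), linked(e,f), linked(f,a), linked(f,b), linked(f,d), linked(f,e)}  (38 atoms)
goal ⊆ F2  ⇒  h_max = 2

2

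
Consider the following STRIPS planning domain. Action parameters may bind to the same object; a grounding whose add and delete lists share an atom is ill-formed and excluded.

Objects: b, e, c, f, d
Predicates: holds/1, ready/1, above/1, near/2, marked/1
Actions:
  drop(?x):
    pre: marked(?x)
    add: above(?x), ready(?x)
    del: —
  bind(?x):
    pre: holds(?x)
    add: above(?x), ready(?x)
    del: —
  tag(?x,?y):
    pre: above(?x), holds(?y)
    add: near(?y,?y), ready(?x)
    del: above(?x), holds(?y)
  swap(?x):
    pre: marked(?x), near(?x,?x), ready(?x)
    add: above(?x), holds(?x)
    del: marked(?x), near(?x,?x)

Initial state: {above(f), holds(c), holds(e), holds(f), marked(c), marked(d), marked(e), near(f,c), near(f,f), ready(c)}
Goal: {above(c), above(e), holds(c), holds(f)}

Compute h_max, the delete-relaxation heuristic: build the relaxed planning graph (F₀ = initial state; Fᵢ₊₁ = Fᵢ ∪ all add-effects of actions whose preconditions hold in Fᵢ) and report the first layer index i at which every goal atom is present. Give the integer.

1

F0 = init (10 atoms)
F1 = F0 ∪ {above(c), above(d), above(e), near(c,c), near(e,e), ready(d), ready(e), ready(f)}  (18 atoms)
goal ⊆ F1  ⇒  h_max = 1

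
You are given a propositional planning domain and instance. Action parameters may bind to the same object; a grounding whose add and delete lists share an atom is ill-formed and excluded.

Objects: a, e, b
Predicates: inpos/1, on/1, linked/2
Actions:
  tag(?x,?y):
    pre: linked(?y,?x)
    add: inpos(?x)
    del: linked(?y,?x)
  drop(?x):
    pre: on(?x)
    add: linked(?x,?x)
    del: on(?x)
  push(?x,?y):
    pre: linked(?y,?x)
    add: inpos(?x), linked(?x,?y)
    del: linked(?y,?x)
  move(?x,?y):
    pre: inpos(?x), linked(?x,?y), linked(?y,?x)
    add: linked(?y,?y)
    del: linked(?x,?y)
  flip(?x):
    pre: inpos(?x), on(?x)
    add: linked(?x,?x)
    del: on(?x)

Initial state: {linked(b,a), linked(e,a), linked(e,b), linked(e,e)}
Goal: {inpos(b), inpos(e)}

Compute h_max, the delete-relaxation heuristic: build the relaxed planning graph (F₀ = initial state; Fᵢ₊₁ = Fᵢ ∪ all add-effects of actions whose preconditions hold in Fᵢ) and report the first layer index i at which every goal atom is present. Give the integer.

F0 = init (4 atoms)
F1 = F0 ∪ {inpos(a), inpos(b), inpos(e), linked(a,b), linked(a,e), linked(b,e)}  (10 atoms)
goal ⊆ F1  ⇒  h_max = 1

1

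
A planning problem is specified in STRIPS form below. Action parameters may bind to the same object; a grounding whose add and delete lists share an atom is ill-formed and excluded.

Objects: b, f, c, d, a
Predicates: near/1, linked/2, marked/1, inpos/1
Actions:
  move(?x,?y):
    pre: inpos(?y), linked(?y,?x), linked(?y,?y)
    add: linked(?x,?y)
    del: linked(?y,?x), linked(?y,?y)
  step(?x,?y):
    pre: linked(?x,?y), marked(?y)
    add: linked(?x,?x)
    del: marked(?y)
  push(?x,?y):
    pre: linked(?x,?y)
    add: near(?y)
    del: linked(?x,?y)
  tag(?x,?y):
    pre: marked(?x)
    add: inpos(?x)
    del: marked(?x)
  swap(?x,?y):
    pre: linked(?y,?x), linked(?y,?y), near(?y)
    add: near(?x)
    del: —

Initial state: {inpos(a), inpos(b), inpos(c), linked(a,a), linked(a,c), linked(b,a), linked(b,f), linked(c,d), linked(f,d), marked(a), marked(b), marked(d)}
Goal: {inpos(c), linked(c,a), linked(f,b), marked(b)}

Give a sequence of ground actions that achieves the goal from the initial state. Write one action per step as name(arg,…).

1. move(c,a)  →  {inpos(a), inpos(b), inpos(c), linked(b,a), linked(b,f), linked(c,a), linked(c,d), linked(f,d), marked(a), marked(b), marked(d)}
2. step(b,a)  →  {inpos(a), inpos(b), inpos(c), linked(b,a), linked(b,b), linked(b,f), linked(c,a), linked(c,d), linked(f,d), marked(b), marked(d)}
3. move(f,b)  →  {inpos(a), inpos(b), inpos(c), linked(b,a), linked(c,a), linked(c,d), linked(f,b), linked(f,d), marked(b), marked(d)}

move(c,a); step(b,a); move(f,b)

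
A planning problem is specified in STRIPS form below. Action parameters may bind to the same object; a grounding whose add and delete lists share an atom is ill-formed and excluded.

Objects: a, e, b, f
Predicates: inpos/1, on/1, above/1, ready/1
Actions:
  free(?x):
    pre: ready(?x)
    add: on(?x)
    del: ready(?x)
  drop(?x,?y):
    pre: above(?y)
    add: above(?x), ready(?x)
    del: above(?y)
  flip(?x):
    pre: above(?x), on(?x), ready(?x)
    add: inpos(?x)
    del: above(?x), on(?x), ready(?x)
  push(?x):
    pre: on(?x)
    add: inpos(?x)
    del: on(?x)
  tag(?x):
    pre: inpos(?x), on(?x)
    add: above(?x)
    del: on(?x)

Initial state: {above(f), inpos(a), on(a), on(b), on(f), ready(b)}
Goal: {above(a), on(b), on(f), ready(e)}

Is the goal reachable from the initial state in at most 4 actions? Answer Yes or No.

1. drop(e,f)  →  {above(e), inpos(a), on(a), on(b), on(f), ready(b), ready(e)}
2. drop(a,e)  →  {above(a), inpos(a), on(a), on(b), on(f), ready(a), ready(b), ready(e)}
optimal plan length = 2; 2 ≤ 4

Yes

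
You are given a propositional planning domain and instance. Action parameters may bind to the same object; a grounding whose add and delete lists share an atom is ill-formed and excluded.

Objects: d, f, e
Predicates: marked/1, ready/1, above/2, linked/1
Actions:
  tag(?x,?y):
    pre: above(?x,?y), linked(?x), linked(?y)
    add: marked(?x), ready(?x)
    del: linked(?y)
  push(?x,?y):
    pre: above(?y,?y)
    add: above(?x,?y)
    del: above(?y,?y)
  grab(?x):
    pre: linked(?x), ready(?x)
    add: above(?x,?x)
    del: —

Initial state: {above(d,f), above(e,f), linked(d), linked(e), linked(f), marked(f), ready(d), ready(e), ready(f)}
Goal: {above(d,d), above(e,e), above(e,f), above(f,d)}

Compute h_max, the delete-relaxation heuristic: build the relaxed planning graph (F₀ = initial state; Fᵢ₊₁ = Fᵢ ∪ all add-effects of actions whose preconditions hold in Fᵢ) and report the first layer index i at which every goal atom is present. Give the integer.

2

F0 = init (9 atoms)
F1 = F0 ∪ {above(d,d), above(e,e), above(f,f), marked(d), marked(e)}  (14 atoms)
F2 = F1 ∪ {above(d,e), above(e,d), above(f,d), above(f,e)}  (18 atoms)
goal ⊆ F2  ⇒  h_max = 2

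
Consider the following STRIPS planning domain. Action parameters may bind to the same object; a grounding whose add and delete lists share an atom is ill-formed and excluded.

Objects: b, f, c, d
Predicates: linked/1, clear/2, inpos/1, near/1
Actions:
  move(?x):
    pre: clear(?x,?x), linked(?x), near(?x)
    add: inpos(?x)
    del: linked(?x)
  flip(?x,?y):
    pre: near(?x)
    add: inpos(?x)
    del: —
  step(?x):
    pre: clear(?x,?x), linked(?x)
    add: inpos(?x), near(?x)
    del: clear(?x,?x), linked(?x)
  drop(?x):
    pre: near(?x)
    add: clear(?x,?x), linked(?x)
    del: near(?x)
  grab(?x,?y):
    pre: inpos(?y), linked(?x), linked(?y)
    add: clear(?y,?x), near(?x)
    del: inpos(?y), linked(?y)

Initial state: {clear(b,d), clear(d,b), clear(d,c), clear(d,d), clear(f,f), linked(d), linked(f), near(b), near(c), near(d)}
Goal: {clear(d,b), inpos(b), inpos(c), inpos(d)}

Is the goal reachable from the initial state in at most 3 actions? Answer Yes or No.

Yes

1. move(d)  →  {clear(b,d), clear(d,b), clear(d,c), clear(d,d), clear(f,f), inpos(d), linked(f), near(b), near(c), near(d)}
2. flip(b,b)  →  {clear(b,d), clear(d,b), clear(d,c), clear(d,d), clear(f,f), inpos(b), inpos(d), linked(f), near(b), near(c), near(d)}
3. flip(c,b)  →  {clear(b,d), clear(d,b), clear(d,c), clear(d,d), clear(f,f), inpos(b), inpos(c), inpos(d), linked(f), near(b), near(c), near(d)}
optimal plan length = 3; 3 ≤ 3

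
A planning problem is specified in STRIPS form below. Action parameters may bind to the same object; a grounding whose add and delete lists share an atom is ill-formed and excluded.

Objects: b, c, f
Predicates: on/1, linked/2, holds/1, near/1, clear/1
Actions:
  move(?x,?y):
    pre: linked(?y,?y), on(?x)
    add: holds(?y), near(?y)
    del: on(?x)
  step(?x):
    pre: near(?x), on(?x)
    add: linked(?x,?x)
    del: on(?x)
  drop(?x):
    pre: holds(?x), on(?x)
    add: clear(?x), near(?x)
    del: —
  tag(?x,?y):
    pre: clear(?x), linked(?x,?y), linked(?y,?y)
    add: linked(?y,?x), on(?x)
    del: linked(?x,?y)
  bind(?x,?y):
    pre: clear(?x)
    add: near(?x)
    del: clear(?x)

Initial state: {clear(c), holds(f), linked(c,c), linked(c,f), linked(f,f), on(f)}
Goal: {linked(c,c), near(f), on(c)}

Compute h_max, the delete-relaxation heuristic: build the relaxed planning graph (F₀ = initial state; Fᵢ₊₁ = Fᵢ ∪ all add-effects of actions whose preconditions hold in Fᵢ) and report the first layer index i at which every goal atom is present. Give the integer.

F0 = init (6 atoms)
F1 = F0 ∪ {clear(f), holds(c), linked(f,c), near(c), near(f), on(c)}  (12 atoms)
goal ⊆ F1  ⇒  h_max = 1

1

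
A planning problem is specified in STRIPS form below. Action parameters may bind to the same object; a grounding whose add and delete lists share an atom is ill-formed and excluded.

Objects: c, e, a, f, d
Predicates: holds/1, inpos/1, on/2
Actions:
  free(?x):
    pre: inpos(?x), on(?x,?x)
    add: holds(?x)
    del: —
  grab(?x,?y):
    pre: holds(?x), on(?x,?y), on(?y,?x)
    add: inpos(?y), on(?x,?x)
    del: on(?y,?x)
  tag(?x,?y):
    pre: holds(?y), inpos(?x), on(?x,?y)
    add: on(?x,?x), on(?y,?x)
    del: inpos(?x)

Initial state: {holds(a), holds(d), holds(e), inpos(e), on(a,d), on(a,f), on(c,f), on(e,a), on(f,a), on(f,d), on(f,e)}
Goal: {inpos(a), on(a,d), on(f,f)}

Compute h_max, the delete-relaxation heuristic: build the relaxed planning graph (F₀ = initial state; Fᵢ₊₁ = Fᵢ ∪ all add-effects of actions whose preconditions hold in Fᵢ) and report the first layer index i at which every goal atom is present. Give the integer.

F0 = init (11 atoms)
F1 = F0 ∪ {inpos(f), on(a,a), on(a,e), on(e,e)}  (15 atoms)
F2 = F1 ∪ {inpos(a), on(d,f), on(e,f), on(f,f)}  (19 atoms)
goal ⊆ F2  ⇒  h_max = 2

2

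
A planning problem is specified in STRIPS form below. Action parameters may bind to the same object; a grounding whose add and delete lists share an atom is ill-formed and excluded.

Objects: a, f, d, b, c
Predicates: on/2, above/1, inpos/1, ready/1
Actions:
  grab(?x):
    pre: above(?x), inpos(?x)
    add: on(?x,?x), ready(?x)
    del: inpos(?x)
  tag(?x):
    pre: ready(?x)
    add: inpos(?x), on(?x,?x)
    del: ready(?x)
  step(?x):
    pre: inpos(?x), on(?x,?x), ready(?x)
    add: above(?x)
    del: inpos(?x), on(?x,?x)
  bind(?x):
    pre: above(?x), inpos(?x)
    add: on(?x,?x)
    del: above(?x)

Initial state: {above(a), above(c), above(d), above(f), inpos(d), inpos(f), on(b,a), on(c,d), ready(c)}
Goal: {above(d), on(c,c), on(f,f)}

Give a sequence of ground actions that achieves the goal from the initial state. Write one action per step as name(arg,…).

1. grab(f)  →  {above(a), above(c), above(d), above(f), inpos(d), on(b,a), on(c,d), on(f,f), ready(c), ready(f)}
2. tag(c)  →  {above(a), above(c), above(d), above(f), inpos(c), inpos(d), on(b,a), on(c,c), on(c,d), on(f,f), ready(f)}

grab(f); tag(c)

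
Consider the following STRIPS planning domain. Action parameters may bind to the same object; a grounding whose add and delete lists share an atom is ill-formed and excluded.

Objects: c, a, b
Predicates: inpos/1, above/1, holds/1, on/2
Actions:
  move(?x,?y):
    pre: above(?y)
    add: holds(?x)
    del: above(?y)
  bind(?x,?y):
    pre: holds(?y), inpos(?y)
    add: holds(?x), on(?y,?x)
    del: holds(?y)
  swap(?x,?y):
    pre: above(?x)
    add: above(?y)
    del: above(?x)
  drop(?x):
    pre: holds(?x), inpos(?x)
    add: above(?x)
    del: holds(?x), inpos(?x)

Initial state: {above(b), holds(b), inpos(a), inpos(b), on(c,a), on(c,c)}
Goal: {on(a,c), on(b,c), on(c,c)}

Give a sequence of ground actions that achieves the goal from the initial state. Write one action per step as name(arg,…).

1. move(a,b)  →  {holds(a), holds(b), inpos(a), inpos(b), on(c,a), on(c,c)}
2. bind(c,a)  →  {holds(b), holds(c), inpos(a), inpos(b), on(a,c), on(c,a), on(c,c)}
3. bind(c,b)  →  {holds(c), inpos(a), inpos(b), on(a,c), on(b,c), on(c,a), on(c,c)}

move(a,b); bind(c,a); bind(c,b)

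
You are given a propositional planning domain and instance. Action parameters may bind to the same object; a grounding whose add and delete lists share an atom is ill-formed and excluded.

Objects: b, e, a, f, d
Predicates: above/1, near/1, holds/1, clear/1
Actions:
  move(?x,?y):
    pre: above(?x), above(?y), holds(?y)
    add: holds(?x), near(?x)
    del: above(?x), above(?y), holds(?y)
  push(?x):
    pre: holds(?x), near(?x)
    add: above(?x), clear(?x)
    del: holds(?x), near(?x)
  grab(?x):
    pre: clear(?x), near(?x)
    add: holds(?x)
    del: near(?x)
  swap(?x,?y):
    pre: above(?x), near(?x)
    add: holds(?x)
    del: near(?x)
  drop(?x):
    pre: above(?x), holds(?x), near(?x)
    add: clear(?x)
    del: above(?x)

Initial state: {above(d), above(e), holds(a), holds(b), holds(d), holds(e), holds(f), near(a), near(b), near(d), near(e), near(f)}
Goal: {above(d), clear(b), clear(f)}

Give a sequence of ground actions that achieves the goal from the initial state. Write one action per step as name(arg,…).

1. push(b)  →  {above(b), above(d), above(e), clear(b), holds(a), holds(d), holds(e), holds(f), near(a), near(d), near(e), near(f)}
2. push(f)  →  {above(b), above(d), above(e), above(f), clear(b), clear(f), holds(a), holds(d), holds(e), near(a), near(d), near(e)}

push(b); push(f)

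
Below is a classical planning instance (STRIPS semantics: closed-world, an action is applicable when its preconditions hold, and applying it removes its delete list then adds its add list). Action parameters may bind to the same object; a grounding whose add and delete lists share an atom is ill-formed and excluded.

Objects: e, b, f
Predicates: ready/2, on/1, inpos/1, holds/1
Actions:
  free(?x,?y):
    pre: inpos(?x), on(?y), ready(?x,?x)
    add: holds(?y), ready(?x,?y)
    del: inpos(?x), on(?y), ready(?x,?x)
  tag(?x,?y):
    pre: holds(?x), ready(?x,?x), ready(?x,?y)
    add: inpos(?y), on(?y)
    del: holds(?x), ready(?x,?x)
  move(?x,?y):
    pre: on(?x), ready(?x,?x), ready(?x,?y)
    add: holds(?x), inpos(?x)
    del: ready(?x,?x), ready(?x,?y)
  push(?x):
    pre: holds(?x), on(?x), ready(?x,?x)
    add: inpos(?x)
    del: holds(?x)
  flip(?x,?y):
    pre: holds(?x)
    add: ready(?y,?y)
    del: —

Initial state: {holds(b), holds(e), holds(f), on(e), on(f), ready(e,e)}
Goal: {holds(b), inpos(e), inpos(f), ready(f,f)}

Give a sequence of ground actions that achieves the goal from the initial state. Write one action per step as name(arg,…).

1. tag(e,e)  →  {holds(b), holds(f), inpos(e), on(e), on(f)}
2. flip(b,f)  →  {holds(b), holds(f), inpos(e), on(e), on(f), ready(f,f)}
3. push(f)  →  {holds(b), inpos(e), inpos(f), on(e), on(f), ready(f,f)}

tag(e,e); flip(b,f); push(f)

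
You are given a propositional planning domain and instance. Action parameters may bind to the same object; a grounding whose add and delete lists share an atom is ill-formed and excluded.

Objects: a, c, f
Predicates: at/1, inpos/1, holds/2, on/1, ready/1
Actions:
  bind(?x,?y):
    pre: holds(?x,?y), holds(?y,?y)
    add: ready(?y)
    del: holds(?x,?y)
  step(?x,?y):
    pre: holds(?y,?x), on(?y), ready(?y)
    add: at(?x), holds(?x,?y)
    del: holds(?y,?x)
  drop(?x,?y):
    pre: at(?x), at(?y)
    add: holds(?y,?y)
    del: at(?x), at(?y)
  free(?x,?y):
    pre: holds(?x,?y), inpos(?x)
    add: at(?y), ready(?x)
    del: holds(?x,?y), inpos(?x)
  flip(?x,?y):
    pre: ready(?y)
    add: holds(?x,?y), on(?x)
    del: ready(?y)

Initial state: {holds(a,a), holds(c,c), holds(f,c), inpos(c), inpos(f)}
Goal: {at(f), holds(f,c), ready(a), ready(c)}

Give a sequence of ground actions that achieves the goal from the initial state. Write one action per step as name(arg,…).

1. bind(a,a)  →  {holds(c,c), holds(f,c), inpos(c), inpos(f), ready(a)}
2. bind(c,c)  →  {holds(f,c), inpos(c), inpos(f), ready(a), ready(c)}
3. free(f,c)  →  {at(c), inpos(c), ready(a), ready(c), ready(f)}
4. flip(c,f)  →  {at(c), holds(c,f), inpos(c), on(c), ready(a), ready(c)}
5. step(f,c)  →  {at(c), at(f), holds(f,c), inpos(c), on(c), ready(a), ready(c)}

bind(a,a); bind(c,c); free(f,c); flip(c,f); step(f,c)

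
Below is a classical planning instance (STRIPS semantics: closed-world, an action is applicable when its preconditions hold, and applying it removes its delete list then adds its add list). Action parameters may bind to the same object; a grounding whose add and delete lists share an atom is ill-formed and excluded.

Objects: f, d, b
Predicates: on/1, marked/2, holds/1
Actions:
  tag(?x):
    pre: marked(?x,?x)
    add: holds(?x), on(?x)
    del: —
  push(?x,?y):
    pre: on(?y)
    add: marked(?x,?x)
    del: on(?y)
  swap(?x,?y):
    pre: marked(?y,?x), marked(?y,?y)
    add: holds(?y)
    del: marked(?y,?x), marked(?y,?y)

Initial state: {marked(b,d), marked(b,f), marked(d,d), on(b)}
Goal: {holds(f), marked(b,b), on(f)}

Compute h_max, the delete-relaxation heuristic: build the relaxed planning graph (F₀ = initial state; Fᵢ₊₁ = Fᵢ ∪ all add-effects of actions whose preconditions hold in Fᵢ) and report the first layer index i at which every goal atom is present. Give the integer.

2

F0 = init (4 atoms)
F1 = F0 ∪ {holds(d), marked(b,b), marked(f,f), on(d)}  (8 atoms)
F2 = F1 ∪ {holds(b), holds(f), on(f)}  (11 atoms)
goal ⊆ F2  ⇒  h_max = 2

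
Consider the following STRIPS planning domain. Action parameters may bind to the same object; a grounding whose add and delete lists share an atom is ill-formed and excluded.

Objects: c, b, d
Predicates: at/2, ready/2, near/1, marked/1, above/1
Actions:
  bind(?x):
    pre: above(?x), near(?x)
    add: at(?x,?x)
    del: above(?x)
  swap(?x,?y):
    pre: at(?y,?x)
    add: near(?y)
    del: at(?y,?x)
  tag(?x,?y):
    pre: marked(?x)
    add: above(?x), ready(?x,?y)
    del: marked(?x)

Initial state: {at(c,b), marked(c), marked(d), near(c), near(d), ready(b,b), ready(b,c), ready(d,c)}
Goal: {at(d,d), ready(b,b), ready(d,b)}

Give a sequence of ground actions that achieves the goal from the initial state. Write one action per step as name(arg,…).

1. tag(d,b)  →  {above(d), at(c,b), marked(c), near(c), near(d), ready(b,b), ready(b,c), ready(d,b), ready(d,c)}
2. bind(d)  →  {at(c,b), at(d,d), marked(c), near(c), near(d), ready(b,b), ready(b,c), ready(d,b), ready(d,c)}

tag(d,b); bind(d)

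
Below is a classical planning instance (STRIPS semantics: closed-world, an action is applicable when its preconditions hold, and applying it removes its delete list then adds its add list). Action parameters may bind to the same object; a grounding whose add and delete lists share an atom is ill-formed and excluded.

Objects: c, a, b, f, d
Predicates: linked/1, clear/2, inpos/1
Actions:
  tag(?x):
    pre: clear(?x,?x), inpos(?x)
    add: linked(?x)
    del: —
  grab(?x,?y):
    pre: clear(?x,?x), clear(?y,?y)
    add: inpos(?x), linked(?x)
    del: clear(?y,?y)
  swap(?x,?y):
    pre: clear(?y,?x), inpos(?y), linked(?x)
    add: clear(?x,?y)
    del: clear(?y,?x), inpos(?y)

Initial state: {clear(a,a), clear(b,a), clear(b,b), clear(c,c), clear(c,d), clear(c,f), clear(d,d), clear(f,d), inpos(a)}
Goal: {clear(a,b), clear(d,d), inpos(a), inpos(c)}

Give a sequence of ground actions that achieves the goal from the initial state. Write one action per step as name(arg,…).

1. tag(a)  →  {clear(a,a), clear(b,a), clear(b,b), clear(c,c), clear(c,d), clear(c,f), clear(d,d), clear(f,d), inpos(a), linked(a)}
2. grab(c,c)  →  {clear(a,a), clear(b,a), clear(b,b), clear(c,d), clear(c,f), clear(d,d), clear(f,d), inpos(a), inpos(c), linked(a), linked(c)}
3. grab(b,a)  →  {clear(b,a), clear(b,b), clear(c,d), clear(c,f), clear(d,d), clear(f,d), inpos(a), inpos(b), inpos(c), linked(a), linked(b), linked(c)}
4. swap(a,b)  →  {clear(a,b), clear(b,b), clear(c,d), clear(c,f), clear(d,d), clear(f,d), inpos(a), inpos(c), linked(a), linked(b), linked(c)}

tag(a); grab(c,c); grab(b,a); swap(a,b)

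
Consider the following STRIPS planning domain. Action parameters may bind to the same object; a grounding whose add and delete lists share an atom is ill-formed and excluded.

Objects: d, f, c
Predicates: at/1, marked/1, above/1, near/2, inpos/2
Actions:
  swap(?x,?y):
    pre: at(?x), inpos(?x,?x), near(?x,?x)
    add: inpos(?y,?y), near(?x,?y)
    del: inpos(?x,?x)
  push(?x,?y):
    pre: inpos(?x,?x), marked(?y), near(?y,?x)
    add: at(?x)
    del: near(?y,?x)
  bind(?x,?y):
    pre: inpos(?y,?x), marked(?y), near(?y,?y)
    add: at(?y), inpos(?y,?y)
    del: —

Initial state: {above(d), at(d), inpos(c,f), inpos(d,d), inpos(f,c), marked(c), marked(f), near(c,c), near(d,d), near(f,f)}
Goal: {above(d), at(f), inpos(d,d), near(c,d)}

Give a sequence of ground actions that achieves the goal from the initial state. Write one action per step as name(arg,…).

1. bind(f,c)  →  {above(d), at(c), at(d), inpos(c,c), inpos(c,f), inpos(d,d), inpos(f,c), marked(c), marked(f), near(c,c), near(d,d), near(f,f)}
2. swap(c,d)  →  {above(d), at(c), at(d), inpos(c,f), inpos(d,d), inpos(f,c), marked(c), marked(f), near(c,c), near(c,d), near(d,d), near(f,f)}
3. bind(c,f)  →  {above(d), at(c), at(d), at(f), inpos(c,f), inpos(d,d), inpos(f,c), inpos(f,f), marked(c), marked(f), near(c,c), near(c,d), near(d,d), near(f,f)}

bind(f,c); swap(c,d); bind(c,f)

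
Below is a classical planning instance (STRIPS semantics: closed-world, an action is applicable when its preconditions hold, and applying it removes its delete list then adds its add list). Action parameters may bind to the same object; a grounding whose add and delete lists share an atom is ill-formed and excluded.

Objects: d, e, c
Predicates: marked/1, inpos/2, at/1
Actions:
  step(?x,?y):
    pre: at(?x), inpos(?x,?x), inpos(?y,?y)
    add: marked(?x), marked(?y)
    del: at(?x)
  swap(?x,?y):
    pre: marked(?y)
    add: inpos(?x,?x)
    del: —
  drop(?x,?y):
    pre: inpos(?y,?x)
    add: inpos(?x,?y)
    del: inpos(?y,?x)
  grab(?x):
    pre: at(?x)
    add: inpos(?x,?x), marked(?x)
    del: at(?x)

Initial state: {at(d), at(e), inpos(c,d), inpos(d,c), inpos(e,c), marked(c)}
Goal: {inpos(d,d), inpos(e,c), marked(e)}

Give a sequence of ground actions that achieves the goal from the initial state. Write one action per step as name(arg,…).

swap(d,c); grab(e)

1. swap(d,c)  →  {at(d), at(e), inpos(c,d), inpos(d,c), inpos(d,d), inpos(e,c), marked(c)}
2. grab(e)  →  {at(d), inpos(c,d), inpos(d,c), inpos(d,d), inpos(e,c), inpos(e,e), marked(c), marked(e)}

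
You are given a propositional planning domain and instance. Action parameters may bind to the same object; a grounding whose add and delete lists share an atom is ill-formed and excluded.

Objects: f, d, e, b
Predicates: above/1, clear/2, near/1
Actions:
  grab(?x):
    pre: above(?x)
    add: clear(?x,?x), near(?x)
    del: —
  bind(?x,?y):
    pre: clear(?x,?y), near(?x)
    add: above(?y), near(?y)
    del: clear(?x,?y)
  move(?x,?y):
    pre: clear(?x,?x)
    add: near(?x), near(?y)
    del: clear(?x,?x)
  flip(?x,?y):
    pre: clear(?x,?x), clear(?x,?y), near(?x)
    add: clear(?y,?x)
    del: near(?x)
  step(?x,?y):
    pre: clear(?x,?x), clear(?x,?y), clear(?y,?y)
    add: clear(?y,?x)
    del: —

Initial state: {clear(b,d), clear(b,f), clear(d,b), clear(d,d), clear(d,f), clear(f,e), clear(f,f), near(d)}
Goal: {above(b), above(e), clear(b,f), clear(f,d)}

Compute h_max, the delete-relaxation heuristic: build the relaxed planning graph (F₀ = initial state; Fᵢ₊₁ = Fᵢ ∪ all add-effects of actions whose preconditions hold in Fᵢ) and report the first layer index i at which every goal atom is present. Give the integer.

2

F0 = init (8 atoms)
F1 = F0 ∪ {above(b), above(d), above(f), clear(f,d), near(b), near(e), near(f)}  (15 atoms)
F2 = F1 ∪ {above(e), clear(b,b), clear(e,f)}  (18 atoms)
goal ⊆ F2  ⇒  h_max = 2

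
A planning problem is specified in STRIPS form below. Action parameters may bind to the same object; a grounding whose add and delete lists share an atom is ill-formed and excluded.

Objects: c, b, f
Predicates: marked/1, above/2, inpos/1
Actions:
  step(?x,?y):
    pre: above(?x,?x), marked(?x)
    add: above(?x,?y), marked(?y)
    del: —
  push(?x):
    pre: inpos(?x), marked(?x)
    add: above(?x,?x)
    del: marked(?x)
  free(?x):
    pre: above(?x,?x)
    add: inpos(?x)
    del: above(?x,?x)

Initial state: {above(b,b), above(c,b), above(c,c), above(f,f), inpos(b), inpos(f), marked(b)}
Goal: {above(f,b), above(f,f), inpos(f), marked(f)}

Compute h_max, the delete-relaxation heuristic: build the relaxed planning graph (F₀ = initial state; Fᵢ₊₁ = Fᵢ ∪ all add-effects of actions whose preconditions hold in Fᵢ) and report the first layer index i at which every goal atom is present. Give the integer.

2

F0 = init (7 atoms)
F1 = F0 ∪ {above(b,c), above(b,f), inpos(c), marked(c), marked(f)}  (12 atoms)
F2 = F1 ∪ {above(c,f), above(f,b), above(f,c)}  (15 atoms)
goal ⊆ F2  ⇒  h_max = 2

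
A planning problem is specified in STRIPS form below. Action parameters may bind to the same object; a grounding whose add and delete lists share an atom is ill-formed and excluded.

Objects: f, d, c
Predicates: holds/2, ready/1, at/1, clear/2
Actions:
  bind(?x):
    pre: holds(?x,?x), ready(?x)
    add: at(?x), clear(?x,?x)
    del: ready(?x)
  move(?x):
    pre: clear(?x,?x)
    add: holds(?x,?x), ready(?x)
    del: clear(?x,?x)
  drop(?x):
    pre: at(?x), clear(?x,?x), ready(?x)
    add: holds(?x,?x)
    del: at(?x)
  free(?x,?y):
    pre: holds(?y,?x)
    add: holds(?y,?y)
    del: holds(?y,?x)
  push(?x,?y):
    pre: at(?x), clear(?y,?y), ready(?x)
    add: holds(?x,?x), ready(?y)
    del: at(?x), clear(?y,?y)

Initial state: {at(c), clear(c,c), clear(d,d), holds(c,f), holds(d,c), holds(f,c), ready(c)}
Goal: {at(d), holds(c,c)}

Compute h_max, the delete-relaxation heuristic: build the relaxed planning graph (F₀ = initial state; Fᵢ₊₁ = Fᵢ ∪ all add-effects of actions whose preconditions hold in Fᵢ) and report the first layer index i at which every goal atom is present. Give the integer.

F0 = init (7 atoms)
F1 = F0 ∪ {holds(c,c), holds(d,d), holds(f,f), ready(d)}  (11 atoms)
F2 = F1 ∪ {at(d)}  (12 atoms)
goal ⊆ F2  ⇒  h_max = 2

2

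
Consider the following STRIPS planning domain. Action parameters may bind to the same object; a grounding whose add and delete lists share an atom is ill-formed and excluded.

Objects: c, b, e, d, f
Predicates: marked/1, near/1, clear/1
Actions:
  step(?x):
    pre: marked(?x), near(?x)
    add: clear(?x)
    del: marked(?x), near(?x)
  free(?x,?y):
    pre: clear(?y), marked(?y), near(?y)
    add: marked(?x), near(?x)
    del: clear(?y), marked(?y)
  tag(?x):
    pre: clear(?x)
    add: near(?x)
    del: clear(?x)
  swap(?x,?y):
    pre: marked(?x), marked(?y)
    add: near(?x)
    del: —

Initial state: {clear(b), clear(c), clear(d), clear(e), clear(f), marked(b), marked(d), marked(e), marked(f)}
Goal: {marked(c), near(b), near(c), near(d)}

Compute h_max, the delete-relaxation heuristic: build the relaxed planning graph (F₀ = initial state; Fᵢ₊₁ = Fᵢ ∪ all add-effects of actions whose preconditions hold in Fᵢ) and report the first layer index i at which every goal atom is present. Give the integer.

2

F0 = init (9 atoms)
F1 = F0 ∪ {near(b), near(c), near(d), near(e), near(f)}  (14 atoms)
F2 = F1 ∪ {marked(c)}  (15 atoms)
goal ⊆ F2  ⇒  h_max = 2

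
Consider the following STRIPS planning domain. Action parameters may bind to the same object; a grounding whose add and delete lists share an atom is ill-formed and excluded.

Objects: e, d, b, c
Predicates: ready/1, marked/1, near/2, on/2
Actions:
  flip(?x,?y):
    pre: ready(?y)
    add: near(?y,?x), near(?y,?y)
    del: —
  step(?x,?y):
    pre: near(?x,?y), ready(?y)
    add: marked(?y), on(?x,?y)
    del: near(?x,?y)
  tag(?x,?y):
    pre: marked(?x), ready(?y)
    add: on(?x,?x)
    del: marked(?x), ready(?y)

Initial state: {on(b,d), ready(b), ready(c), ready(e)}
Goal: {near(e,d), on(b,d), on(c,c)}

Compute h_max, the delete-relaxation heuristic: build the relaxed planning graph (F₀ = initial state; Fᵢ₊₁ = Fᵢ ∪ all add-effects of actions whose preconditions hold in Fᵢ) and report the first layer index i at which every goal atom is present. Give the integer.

F0 = init (4 atoms)
F1 = F0 ∪ {near(b,b), near(b,c), near(b,d), near(b,e), near(c,b), near(c,c), near(c,d), near(c,e), near(e,b), near(e,c), near(e,d), near(e,e)}  (16 atoms)
F2 = F1 ∪ {marked(b), marked(c), marked(e), on(b,b), on(b,c), on(b,e), on(c,b), on(c,c), on(c,e), on(e,b), on(e,c), on(e,e)}  (28 atoms)
goal ⊆ F2  ⇒  h_max = 2

2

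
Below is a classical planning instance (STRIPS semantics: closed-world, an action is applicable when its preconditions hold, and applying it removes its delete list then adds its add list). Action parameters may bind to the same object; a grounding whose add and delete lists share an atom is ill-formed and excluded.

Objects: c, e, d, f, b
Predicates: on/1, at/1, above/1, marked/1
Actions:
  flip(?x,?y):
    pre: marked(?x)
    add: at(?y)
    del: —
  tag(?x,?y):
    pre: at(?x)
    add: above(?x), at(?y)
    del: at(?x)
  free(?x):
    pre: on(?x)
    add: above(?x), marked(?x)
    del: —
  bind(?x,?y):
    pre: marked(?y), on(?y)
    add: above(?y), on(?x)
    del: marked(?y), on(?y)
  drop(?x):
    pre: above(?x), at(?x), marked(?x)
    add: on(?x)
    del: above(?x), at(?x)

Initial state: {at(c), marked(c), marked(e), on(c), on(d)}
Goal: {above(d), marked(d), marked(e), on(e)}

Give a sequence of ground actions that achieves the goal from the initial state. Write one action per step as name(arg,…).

1. free(d)  →  {above(d), at(c), marked(c), marked(d), marked(e), on(c), on(d)}
2. bind(e,c)  →  {above(c), above(d), at(c), marked(d), marked(e), on(d), on(e)}

free(d); bind(e,c)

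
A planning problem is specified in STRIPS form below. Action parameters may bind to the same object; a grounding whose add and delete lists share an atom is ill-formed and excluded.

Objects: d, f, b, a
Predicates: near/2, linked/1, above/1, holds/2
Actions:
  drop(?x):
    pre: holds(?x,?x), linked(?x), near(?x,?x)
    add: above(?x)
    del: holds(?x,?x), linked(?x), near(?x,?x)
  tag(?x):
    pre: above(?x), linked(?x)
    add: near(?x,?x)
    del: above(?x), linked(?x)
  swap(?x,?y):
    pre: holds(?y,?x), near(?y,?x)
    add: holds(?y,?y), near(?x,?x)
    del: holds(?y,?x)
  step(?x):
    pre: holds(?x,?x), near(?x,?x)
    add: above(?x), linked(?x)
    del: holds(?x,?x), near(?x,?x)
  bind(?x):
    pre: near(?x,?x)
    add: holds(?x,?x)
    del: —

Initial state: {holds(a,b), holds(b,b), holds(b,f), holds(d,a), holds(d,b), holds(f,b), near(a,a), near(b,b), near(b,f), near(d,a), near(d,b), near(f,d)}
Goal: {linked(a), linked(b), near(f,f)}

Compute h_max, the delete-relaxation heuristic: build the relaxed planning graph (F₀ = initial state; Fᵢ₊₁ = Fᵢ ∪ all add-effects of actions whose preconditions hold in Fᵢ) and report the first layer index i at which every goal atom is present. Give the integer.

F0 = init (12 atoms)
F1 = F0 ∪ {above(b), holds(a,a), holds(d,d), linked(b), near(f,f)}  (17 atoms)
F2 = F1 ∪ {above(a), holds(f,f), linked(a)}  (20 atoms)
goal ⊆ F2  ⇒  h_max = 2

2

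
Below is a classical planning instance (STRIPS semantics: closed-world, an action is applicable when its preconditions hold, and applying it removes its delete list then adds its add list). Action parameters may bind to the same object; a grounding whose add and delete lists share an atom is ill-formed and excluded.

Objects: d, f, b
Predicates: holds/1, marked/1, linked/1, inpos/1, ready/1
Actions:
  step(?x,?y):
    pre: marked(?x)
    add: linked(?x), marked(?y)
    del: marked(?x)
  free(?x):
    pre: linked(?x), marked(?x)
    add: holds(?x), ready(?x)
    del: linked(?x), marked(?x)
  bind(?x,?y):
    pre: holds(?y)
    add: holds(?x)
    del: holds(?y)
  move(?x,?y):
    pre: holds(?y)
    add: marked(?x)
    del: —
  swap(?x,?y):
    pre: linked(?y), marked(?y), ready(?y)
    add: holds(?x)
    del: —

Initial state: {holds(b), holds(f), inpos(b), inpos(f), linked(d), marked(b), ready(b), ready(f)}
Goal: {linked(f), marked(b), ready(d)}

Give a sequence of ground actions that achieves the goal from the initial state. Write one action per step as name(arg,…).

1. move(f,f)  →  {holds(b), holds(f), inpos(b), inpos(f), linked(d), marked(b), marked(f), ready(b), ready(f)}
2. step(f,d)  →  {holds(b), holds(f), inpos(b), inpos(f), linked(d), linked(f), marked(b), marked(d), ready(b), ready(f)}
3. free(d)  →  {holds(b), holds(d), holds(f), inpos(b), inpos(f), linked(f), marked(b), ready(b), ready(d), ready(f)}

move(f,f); step(f,d); free(d)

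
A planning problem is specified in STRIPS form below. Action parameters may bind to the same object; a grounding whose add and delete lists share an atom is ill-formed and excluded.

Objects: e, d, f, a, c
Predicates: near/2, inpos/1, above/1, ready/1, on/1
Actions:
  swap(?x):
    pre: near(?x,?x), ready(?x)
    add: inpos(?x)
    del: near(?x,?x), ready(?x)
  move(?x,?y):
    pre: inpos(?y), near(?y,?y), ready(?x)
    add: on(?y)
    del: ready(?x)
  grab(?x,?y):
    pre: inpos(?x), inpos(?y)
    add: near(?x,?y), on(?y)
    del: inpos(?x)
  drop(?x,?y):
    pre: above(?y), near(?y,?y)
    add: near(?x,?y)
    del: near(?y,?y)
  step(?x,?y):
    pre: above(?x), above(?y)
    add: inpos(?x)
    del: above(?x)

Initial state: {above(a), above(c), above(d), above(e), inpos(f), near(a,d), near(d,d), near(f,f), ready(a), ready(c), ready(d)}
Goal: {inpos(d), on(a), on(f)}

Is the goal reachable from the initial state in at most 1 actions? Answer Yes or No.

No

1. swap(d)  →  {above(a), above(c), above(d), above(e), inpos(d), inpos(f), near(a,d), near(f,f), ready(a), ready(c)}
2. move(a,f)  →  {above(a), above(c), above(d), above(e), inpos(d), inpos(f), near(a,d), near(f,f), on(f), ready(c)}
3. step(a,e)  →  {above(c), above(d), above(e), inpos(a), inpos(d), inpos(f), near(a,d), near(f,f), on(f), ready(c)}
4. grab(f,a)  →  {above(c), above(d), above(e), inpos(a), inpos(d), near(a,d), near(f,a), near(f,f), on(a), on(f), ready(c)}
optimal plan length = 4; 4 > 1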